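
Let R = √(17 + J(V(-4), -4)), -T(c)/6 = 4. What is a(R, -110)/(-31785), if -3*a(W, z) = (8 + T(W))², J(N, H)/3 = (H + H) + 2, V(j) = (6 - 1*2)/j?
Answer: 256/95355 ≈ 0.0026847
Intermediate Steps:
T(c) = -24 (T(c) = -6*4 = -24)
V(j) = 4/j (V(j) = (6 - 2)/j = 4/j)
J(N, H) = 6 + 6*H (J(N, H) = 3*((H + H) + 2) = 3*(2*H + 2) = 3*(2 + 2*H) = 6 + 6*H)
R = I (R = √(17 + (6 + 6*(-4))) = √(17 + (6 - 24)) = √(17 - 18) = √(-1) = I ≈ 1.0*I)
a(W, z) = -256/3 (a(W, z) = -(8 - 24)²/3 = -⅓*(-16)² = -⅓*256 = -256/3)
a(R, -110)/(-31785) = -256/3/(-31785) = -256/3*(-1/31785) = 256/95355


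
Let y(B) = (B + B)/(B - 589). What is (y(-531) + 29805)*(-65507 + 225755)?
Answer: 334344051261/70 ≈ 4.7763e+9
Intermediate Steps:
y(B) = 2*B/(-589 + B) (y(B) = (2*B)/(-589 + B) = 2*B/(-589 + B))
(y(-531) + 29805)*(-65507 + 225755) = (2*(-531)/(-589 - 531) + 29805)*(-65507 + 225755) = (2*(-531)/(-1120) + 29805)*160248 = (2*(-531)*(-1/1120) + 29805)*160248 = (531/560 + 29805)*160248 = (16691331/560)*160248 = 334344051261/70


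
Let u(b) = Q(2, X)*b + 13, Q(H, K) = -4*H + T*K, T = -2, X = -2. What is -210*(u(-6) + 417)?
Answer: -95340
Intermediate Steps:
Q(H, K) = -4*H - 2*K
u(b) = 13 - 4*b (u(b) = (-4*2 - 2*(-2))*b + 13 = (-8 + 4)*b + 13 = -4*b + 13 = 13 - 4*b)
-210*(u(-6) + 417) = -210*((13 - 4*(-6)) + 417) = -210*((13 + 24) + 417) = -210*(37 + 417) = -210*454 = -95340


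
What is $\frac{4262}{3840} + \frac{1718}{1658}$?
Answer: $\frac{3415879}{1591680} \approx 2.1461$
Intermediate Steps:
$\frac{4262}{3840} + \frac{1718}{1658} = 4262 \cdot \frac{1}{3840} + 1718 \cdot \frac{1}{1658} = \frac{2131}{1920} + \frac{859}{829} = \frac{3415879}{1591680}$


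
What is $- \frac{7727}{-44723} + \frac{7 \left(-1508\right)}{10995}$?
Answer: $- \frac{387137623}{491729385} \approx -0.7873$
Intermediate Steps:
$- \frac{7727}{-44723} + \frac{7 \left(-1508\right)}{10995} = \left(-7727\right) \left(- \frac{1}{44723}\right) - \frac{10556}{10995} = \frac{7727}{44723} - \frac{10556}{10995} = - \frac{387137623}{491729385}$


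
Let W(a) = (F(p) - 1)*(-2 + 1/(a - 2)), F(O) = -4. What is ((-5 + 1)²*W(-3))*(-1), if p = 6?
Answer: -176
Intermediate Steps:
W(a) = 10 - 5/(-2 + a) (W(a) = (-4 - 1)*(-2 + 1/(a - 2)) = -5*(-2 + 1/(-2 + a)) = 10 - 5/(-2 + a))
((-5 + 1)²*W(-3))*(-1) = ((-5 + 1)²*(5*(-5 + 2*(-3))/(-2 - 3)))*(-1) = ((-4)²*(5*(-5 - 6)/(-5)))*(-1) = (16*(5*(-⅕)*(-11)))*(-1) = (16*11)*(-1) = 176*(-1) = -176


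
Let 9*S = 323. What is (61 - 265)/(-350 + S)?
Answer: 1836/2827 ≈ 0.64945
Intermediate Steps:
S = 323/9 (S = (⅑)*323 = 323/9 ≈ 35.889)
(61 - 265)/(-350 + S) = (61 - 265)/(-350 + 323/9) = -204/(-2827/9) = -204*(-9/2827) = 1836/2827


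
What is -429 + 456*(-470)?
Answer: -214749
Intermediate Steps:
-429 + 456*(-470) = -429 - 214320 = -214749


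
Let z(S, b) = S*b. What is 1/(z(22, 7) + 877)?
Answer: 1/1031 ≈ 0.00096993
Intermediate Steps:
1/(z(22, 7) + 877) = 1/(22*7 + 877) = 1/(154 + 877) = 1/1031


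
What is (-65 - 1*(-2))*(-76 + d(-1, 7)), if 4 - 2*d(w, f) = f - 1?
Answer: 4851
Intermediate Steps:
d(w, f) = 5/2 - f/2 (d(w, f) = 2 - (f - 1)/2 = 2 - (-1 + f)/2 = 2 + (½ - f/2) = 5/2 - f/2)
(-65 - 1*(-2))*(-76 + d(-1, 7)) = (-65 - 1*(-2))*(-76 + (5/2 - ½*7)) = (-65 + 2)*(-76 + (5/2 - 7/2)) = -63*(-76 - 1) = -63*(-77) = 4851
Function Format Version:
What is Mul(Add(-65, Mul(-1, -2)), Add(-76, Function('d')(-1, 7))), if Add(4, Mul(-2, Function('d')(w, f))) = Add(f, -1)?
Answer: 4851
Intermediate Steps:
Function('d')(w, f) = Add(Rational(5, 2), Mul(Rational(-1, 2), f)) (Function('d')(w, f) = Add(2, Mul(Rational(-1, 2), Add(f, -1))) = Add(2, Mul(Rational(-1, 2), Add(-1, f))) = Add(2, Add(Rational(1, 2), Mul(Rational(-1, 2), f))) = Add(Rational(5, 2), Mul(Rational(-1, 2), f)))
Mul(Add(-65, Mul(-1, -2)), Add(-76, Function('d')(-1, 7))) = Mul(Add(-65, Mul(-1, -2)), Add(-76, Add(Rational(5, 2), Mul(Rational(-1, 2), 7)))) = Mul(Add(-65, 2), Add(-76, Add(Rational(5, 2), Rational(-7, 2)))) = Mul(-63, Add(-76, -1)) = Mul(-63, -77) = 4851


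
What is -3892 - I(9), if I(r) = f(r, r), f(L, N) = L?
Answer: -3901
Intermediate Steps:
I(r) = r
-3892 - I(9) = -3892 - 1*9 = -3892 - 9 = -3901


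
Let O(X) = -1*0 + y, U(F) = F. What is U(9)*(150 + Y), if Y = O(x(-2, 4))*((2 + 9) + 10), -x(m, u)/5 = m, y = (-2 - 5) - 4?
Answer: -729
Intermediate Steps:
y = -11 (y = -7 - 4 = -11)
x(m, u) = -5*m
O(X) = -11 (O(X) = -1*0 - 11 = 0 - 11 = -11)
Y = -231 (Y = -11*((2 + 9) + 10) = -11*(11 + 10) = -11*21 = -231)
U(9)*(150 + Y) = 9*(150 - 231) = 9*(-81) = -729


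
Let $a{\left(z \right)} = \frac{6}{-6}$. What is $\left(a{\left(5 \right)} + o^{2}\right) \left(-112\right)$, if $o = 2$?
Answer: $-336$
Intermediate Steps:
$a{\left(z \right)} = -1$ ($a{\left(z \right)} = 6 \left(- \frac{1}{6}\right) = -1$)
$\left(a{\left(5 \right)} + o^{2}\right) \left(-112\right) = \left(-1 + 2^{2}\right) \left(-112\right) = \left(-1 + 4\right) \left(-112\right) = 3 \left(-112\right) = -336$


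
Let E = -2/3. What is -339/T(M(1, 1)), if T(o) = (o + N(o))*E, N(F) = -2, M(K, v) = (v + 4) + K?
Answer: 1017/8 ≈ 127.13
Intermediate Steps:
M(K, v) = 4 + K + v (M(K, v) = (4 + v) + K = 4 + K + v)
E = -2/3 (E = -2*1/3 = -2/3 ≈ -0.66667)
T(o) = 4/3 - 2*o/3 (T(o) = (o - 2)*(-2/3) = (-2 + o)*(-2/3) = 4/3 - 2*o/3)
-339/T(M(1, 1)) = -339/(4/3 - 2*(4 + 1 + 1)/3) = -339/(4/3 - 2/3*6) = -339/(4/3 - 4) = -339/(-8/3) = -339*(-3/8) = 1017/8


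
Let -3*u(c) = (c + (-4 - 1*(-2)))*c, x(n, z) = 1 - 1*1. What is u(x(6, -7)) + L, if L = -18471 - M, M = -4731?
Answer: -13740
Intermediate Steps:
x(n, z) = 0 (x(n, z) = 1 - 1 = 0)
L = -13740 (L = -18471 - 1*(-4731) = -18471 + 4731 = -13740)
u(c) = -c*(-2 + c)/3 (u(c) = -(c + (-4 - 1*(-2)))*c/3 = -(c + (-4 + 2))*c/3 = -(c - 2)*c/3 = -(-2 + c)*c/3 = -c*(-2 + c)/3)
u(x(6, -7)) + L = (⅓)*0*(2 - 1*0) - 13740 = (⅓)*0*(2 + 0) - 13740 = (⅓)*0*2 - 13740 = 0 - 13740 = -13740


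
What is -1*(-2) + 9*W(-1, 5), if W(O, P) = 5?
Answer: 47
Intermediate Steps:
-1*(-2) + 9*W(-1, 5) = -1*(-2) + 9*5 = 2 + 45 = 47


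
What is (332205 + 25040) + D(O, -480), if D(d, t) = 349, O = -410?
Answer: 357594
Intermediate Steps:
(332205 + 25040) + D(O, -480) = (332205 + 25040) + 349 = 357245 + 349 = 357594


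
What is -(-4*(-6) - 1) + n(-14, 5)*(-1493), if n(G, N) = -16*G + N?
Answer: -341920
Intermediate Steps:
n(G, N) = N - 16*G
-(-4*(-6) - 1) + n(-14, 5)*(-1493) = -(-4*(-6) - 1) + (5 - 16*(-14))*(-1493) = -(24 - 1) + (5 + 224)*(-1493) = -1*23 + 229*(-1493) = -23 - 341897 = -341920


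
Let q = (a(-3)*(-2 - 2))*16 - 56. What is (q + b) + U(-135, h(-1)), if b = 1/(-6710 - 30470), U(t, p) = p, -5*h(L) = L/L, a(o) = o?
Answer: 5049043/37180 ≈ 135.80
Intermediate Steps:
h(L) = -⅕ (h(L) = -L/(5*L) = -⅕*1 = -⅕)
b = -1/37180 (b = 1/(-37180) = -1/37180 ≈ -2.6896e-5)
q = 136 (q = -3*(-2 - 2)*16 - 56 = -3*(-4)*16 - 56 = 12*16 - 56 = 192 - 56 = 136)
(q + b) + U(-135, h(-1)) = (136 - 1/37180) - ⅕ = 5056479/37180 - ⅕ = 5049043/37180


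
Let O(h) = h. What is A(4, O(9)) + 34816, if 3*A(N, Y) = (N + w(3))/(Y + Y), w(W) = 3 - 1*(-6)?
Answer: 1880077/54 ≈ 34816.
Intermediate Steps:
w(W) = 9 (w(W) = 3 + 6 = 9)
A(N, Y) = (9 + N)/(6*Y) (A(N, Y) = ((N + 9)/(Y + Y))/3 = ((9 + N)/((2*Y)))/3 = ((9 + N)*(1/(2*Y)))/3 = ((9 + N)/(2*Y))/3 = (9 + N)/(6*Y))
A(4, O(9)) + 34816 = (⅙)*(9 + 4)/9 + 34816 = (⅙)*(⅑)*13 + 34816 = 13/54 + 34816 = 1880077/54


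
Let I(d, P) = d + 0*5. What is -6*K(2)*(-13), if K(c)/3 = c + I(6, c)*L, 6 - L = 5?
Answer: 1872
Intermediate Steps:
L = 1 (L = 6 - 1*5 = 6 - 5 = 1)
I(d, P) = d (I(d, P) = d + 0 = d)
K(c) = 18 + 3*c (K(c) = 3*(c + 6*1) = 3*(c + 6) = 3*(6 + c) = 18 + 3*c)
-6*K(2)*(-13) = -6*(18 + 3*2)*(-13) = -6*(18 + 6)*(-13) = -6*24*(-13) = -144*(-13) = 1872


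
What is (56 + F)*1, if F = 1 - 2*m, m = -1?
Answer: 59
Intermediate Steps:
F = 3 (F = 1 - 2*(-1) = 1 + 2 = 3)
(56 + F)*1 = (56 + 3)*1 = 59*1 = 59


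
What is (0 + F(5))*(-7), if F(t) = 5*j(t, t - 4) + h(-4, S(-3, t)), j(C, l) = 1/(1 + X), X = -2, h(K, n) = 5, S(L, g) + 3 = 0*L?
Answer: 0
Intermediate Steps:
S(L, g) = -3 (S(L, g) = -3 + 0*L = -3 + 0 = -3)
j(C, l) = -1 (j(C, l) = 1/(1 - 2) = 1/(-1) = -1)
F(t) = 0 (F(t) = 5*(-1) + 5 = -5 + 5 = 0)
(0 + F(5))*(-7) = (0 + 0)*(-7) = 0*(-7) = 0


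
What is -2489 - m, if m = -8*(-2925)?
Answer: -25889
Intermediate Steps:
m = 23400
-2489 - m = -2489 - 1*23400 = -2489 - 23400 = -25889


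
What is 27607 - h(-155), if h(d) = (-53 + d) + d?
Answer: 27970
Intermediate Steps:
h(d) = -53 + 2*d
27607 - h(-155) = 27607 - (-53 + 2*(-155)) = 27607 - (-53 - 310) = 27607 - 1*(-363) = 27607 + 363 = 27970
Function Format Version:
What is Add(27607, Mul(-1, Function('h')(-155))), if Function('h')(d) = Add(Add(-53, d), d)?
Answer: 27970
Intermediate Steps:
Function('h')(d) = Add(-53, Mul(2, d))
Add(27607, Mul(-1, Function('h')(-155))) = Add(27607, Mul(-1, Add(-53, Mul(2, -155)))) = Add(27607, Mul(-1, Add(-53, -310))) = Add(27607, Mul(-1, -363)) = Add(27607, 363) = 27970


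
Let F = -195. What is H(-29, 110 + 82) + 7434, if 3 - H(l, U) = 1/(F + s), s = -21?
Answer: 1606393/216 ≈ 7437.0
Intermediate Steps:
H(l, U) = 649/216 (H(l, U) = 3 - 1/(-195 - 21) = 3 - 1/(-216) = 3 - 1*(-1/216) = 3 + 1/216 = 649/216)
H(-29, 110 + 82) + 7434 = 649/216 + 7434 = 1606393/216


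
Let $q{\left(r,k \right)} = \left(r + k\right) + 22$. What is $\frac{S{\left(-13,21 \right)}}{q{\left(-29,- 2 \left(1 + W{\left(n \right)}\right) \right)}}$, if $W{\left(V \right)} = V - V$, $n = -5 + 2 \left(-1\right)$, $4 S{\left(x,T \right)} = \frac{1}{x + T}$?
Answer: $- \frac{1}{288} \approx -0.0034722$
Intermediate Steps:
$S{\left(x,T \right)} = \frac{1}{4 \left(T + x\right)}$ ($S{\left(x,T \right)} = \frac{1}{4 \left(x + T\right)} = \frac{1}{4 \left(T + x\right)}$)
$n = -7$ ($n = -5 - 2 = -7$)
$W{\left(V \right)} = 0$
$q{\left(r,k \right)} = 22 + k + r$ ($q{\left(r,k \right)} = \left(k + r\right) + 22 = 22 + k + r$)
$\frac{S{\left(-13,21 \right)}}{q{\left(-29,- 2 \left(1 + W{\left(n \right)}\right) \right)}} = \frac{\frac{1}{4} \frac{1}{21 - 13}}{22 - 2 \left(1 + 0\right) - 29} = \frac{\frac{1}{4} \cdot \frac{1}{8}}{22 - 2 - 29} = \frac{1}{32 \left(-9\right)} = \frac{1}{32} \left(- \frac{1}{9}\right) = - \frac{1}{288}$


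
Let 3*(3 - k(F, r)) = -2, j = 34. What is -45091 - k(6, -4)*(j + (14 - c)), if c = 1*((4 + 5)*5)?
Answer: -45102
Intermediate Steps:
k(F, r) = 11/3 (k(F, r) = 3 - ⅓*(-2) = 3 + ⅔ = 11/3)
c = 45 (c = 1*(9*5) = 1*45 = 45)
-45091 - k(6, -4)*(j + (14 - c)) = -45091 - 11*(34 + (14 - 1*45))/3 = -45091 - 11*(34 + (14 - 45))/3 = -45091 - 11*(34 - 31)/3 = -45091 - 11*3/3 = -45091 - 1*11 = -45091 - 11 = -45102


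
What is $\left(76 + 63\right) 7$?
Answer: $973$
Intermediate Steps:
$\left(76 + 63\right) 7 = 139 \cdot 7 = 973$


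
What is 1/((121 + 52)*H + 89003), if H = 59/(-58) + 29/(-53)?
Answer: 3074/272763265 ≈ 1.1270e-5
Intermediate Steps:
H = -4809/3074 (H = 59*(-1/58) + 29*(-1/53) = -59/58 - 29/53 = -4809/3074 ≈ -1.5644)
1/((121 + 52)*H + 89003) = 1/((121 + 52)*(-4809/3074) + 89003) = 1/(173*(-4809/3074) + 89003) = 1/(-831957/3074 + 89003) = 1/(272763265/3074) = 3074/272763265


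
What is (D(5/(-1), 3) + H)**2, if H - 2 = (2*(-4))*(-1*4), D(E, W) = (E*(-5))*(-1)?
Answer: 81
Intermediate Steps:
D(E, W) = 5*E (D(E, W) = -5*E*(-1) = 5*E)
H = 34 (H = 2 + (2*(-4))*(-1*4) = 2 - 8*(-4) = 2 + 32 = 34)
(D(5/(-1), 3) + H)**2 = (5*(5/(-1)) + 34)**2 = (5*(5*(-1)) + 34)**2 = (5*(-5) + 34)**2 = (-25 + 34)**2 = 9**2 = 81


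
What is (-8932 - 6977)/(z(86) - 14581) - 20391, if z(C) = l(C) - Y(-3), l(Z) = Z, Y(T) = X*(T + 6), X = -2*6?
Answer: -294817560/14459 ≈ -20390.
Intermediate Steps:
X = -12
Y(T) = -72 - 12*T (Y(T) = -12*(T + 6) = -12*(6 + T) = -72 - 12*T)
z(C) = 36 + C (z(C) = C - (-72 - 12*(-3)) = C - (-72 + 36) = C - 1*(-36) = C + 36 = 36 + C)
(-8932 - 6977)/(z(86) - 14581) - 20391 = (-8932 - 6977)/((36 + 86) - 14581) - 20391 = -15909/(122 - 14581) - 20391 = -15909/(-14459) - 20391 = -15909*(-1/14459) - 20391 = 15909/14459 - 20391 = -294817560/14459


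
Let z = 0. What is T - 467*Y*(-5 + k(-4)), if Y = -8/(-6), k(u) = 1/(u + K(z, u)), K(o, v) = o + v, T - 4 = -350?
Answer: 17071/6 ≈ 2845.2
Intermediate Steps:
T = -346 (T = 4 - 350 = -346)
k(u) = 1/(2*u) (k(u) = 1/(u + (0 + u)) = 1/(u + u) = 1/(2*u))
Y = 4/3 (Y = -8*(-⅙) = 4/3 ≈ 1.3333)
T - 467*Y*(-5 + k(-4)) = -346 - 1868*(-5 + (½)/(-4))/3 = -346 - 1868*(-5 + (½)*(-¼))/3 = -346 - 1868*(-5 - ⅛)/3 = -346 - 1868*(-41)/(3*8) = -346 - 467*(-41/6) = -346 + 19147/6 = 17071/6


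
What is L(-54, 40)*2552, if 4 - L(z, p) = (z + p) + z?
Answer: 183744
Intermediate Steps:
L(z, p) = 4 - p - 2*z (L(z, p) = 4 - ((z + p) + z) = 4 - ((p + z) + z) = 4 - (p + 2*z) = 4 + (-p - 2*z) = 4 - p - 2*z)
L(-54, 40)*2552 = (4 - 1*40 - 2*(-54))*2552 = (4 - 40 + 108)*2552 = 72*2552 = 183744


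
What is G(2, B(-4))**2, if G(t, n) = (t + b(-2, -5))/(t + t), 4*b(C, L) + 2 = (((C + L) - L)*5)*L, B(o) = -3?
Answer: 49/4 ≈ 12.250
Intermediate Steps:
b(C, L) = -1/2 + 5*C*L/4 (b(C, L) = -1/2 + ((((C + L) - L)*5)*L)/4 = -1/2 + ((C*5)*L)/4 = -1/2 + ((5*C)*L)/4 = -1/2 + (5*C*L)/4 = -1/2 + 5*C*L/4)
G(t, n) = (12 + t)/(2*t) (G(t, n) = (t + (-1/2 + (5/4)*(-2)*(-5)))/(t + t) = (t + (-1/2 + 25/2))/((2*t)) = (t + 12)*(1/(2*t)) = (12 + t)*(1/(2*t)) = (12 + t)/(2*t))
G(2, B(-4))**2 = ((1/2)*(12 + 2)/2)**2 = ((1/2)*(1/2)*14)**2 = (7/2)**2 = 49/4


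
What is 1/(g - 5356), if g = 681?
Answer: -1/4675 ≈ -0.00021390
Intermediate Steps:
1/(g - 5356) = 1/(681 - 5356) = 1/(-4675) = -1/4675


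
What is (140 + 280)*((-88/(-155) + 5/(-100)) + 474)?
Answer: 6178221/31 ≈ 1.9930e+5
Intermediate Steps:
(140 + 280)*((-88/(-155) + 5/(-100)) + 474) = 420*((-88*(-1/155) + 5*(-1/100)) + 474) = 420*((88/155 - 1/20) + 474) = 420*(321/620 + 474) = 420*(294201/620) = 6178221/31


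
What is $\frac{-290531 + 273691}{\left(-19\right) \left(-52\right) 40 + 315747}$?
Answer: $- \frac{16840}{355267} \approx -0.047401$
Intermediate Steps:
$\frac{-290531 + 273691}{\left(-19\right) \left(-52\right) 40 + 315747} = - \frac{16840}{988 \cdot 40 + 315747} = - \frac{16840}{39520 + 315747} = - \frac{16840}{355267}$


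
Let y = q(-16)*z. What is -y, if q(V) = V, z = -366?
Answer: -5856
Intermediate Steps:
y = 5856 (y = -16*(-366) = 5856)
-y = -1*5856 = -5856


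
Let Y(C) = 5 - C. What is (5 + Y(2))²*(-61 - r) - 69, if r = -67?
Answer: 315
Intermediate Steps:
(5 + Y(2))²*(-61 - r) - 69 = (5 + (5 - 1*2))²*(-61 - 1*(-67)) - 69 = (5 + (5 - 2))²*(-61 + 67) - 69 = (5 + 3)²*6 - 69 = 8²*6 - 69 = 64*6 - 69 = 384 - 69 = 315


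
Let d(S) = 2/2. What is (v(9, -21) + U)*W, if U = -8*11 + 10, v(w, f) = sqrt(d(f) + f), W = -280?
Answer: 21840 - 560*I*sqrt(5) ≈ 21840.0 - 1252.2*I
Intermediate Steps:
d(S) = 1 (d(S) = 2*(1/2) = 1)
v(w, f) = sqrt(1 + f)
U = -78 (U = -88 + 10 = -78)
(v(9, -21) + U)*W = (sqrt(1 - 21) - 78)*(-280) = (sqrt(-20) - 78)*(-280) = (2*I*sqrt(5) - 78)*(-280) = (-78 + 2*I*sqrt(5))*(-280) = 21840 - 560*I*sqrt(5)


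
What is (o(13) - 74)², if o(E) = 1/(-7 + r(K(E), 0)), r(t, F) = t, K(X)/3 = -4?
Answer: 1979649/361 ≈ 5483.8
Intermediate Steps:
K(X) = -12 (K(X) = 3*(-4) = -12)
o(E) = -1/19 (o(E) = 1/(-7 - 12) = 1/(-19) = -1/19)
(o(13) - 74)² = (-1/19 - 74)² = (-1407/19)² = 1979649/361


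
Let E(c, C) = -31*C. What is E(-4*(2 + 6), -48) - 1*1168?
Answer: 320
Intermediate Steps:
E(-4*(2 + 6), -48) - 1*1168 = -31*(-48) - 1*1168 = 1488 - 1168 = 320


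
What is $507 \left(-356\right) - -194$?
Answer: $-180298$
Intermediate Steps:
$507 \left(-356\right) - -194 = -180492 + \left(-373 + 567\right) = -180492 + 194 = -180298$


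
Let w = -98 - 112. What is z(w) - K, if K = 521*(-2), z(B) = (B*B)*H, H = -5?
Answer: -219458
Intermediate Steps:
w = -210
z(B) = -5*B² (z(B) = (B*B)*(-5) = B²*(-5) = -5*B²)
K = -1042
z(w) - K = -5*(-210)² - 1*(-1042) = -5*44100 + 1042 = -220500 + 1042 = -219458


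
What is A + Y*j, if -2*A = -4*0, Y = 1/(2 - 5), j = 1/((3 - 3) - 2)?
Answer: ⅙ ≈ 0.16667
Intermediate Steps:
j = -½ (j = 1/(0 - 2) = 1/(-2) = -½ ≈ -0.50000)
Y = -⅓ (Y = 1/(-3) = -⅓ ≈ -0.33333)
A = 0 (A = -(-2)*0 = -½*0 = 0)
A + Y*j = 0 - ⅓*(-½) = 0 + ⅙ = ⅙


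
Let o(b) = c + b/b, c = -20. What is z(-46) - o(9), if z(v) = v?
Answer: -27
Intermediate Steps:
o(b) = -19 (o(b) = -20 + b/b = -20 + 1 = -19)
z(-46) - o(9) = -46 - 1*(-19) = -46 + 19 = -27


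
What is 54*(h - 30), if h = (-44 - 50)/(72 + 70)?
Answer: -117558/71 ≈ -1655.7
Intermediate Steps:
h = -47/71 (h = -94/142 = -94*1/142 = -47/71 ≈ -0.66197)
54*(h - 30) = 54*(-47/71 - 30) = 54*(-2177/71) = -117558/71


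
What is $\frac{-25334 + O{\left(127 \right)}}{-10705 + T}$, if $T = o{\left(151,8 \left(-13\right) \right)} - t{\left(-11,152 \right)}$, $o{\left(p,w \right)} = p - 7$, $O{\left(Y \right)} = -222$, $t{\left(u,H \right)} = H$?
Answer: $\frac{25556}{10713} \approx 2.3855$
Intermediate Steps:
$o{\left(p,w \right)} = -7 + p$
$T = -8$ ($T = \left(-7 + 151\right) - 152 = 144 - 152 = -8$)
$\frac{-25334 + O{\left(127 \right)}}{-10705 + T} = \frac{-25334 - 222}{-10705 - 8} = - \frac{25556}{-10713} = \left(-25556\right) \left(- \frac{1}{10713}\right) = \frac{25556}{10713}$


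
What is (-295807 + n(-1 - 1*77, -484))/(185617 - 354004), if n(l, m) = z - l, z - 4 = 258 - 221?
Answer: 295688/168387 ≈ 1.7560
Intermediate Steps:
z = 41 (z = 4 + (258 - 221) = 4 + 37 = 41)
n(l, m) = 41 - l
(-295807 + n(-1 - 1*77, -484))/(185617 - 354004) = (-295807 + (41 - (-1 - 1*77)))/(185617 - 354004) = (-295807 + (41 - (-1 - 77)))/(-168387) = (-295807 + (41 - 1*(-78)))*(-1/168387) = (-295807 + (41 + 78))*(-1/168387) = (-295807 + 119)*(-1/168387) = -295688*(-1/168387) = 295688/168387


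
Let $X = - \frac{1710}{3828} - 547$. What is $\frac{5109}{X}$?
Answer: $- \frac{250734}{26867} \approx -9.3324$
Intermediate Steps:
$X = - \frac{349271}{638}$ ($X = \left(-1710\right) \frac{1}{3828} - 547 = - \frac{285}{638} - 547 = - \frac{349271}{638} \approx -547.45$)
$\frac{5109}{X} = \frac{5109}{- \frac{349271}{638}} = 5109 \left(- \frac{638}{349271}\right) = - \frac{250734}{26867}$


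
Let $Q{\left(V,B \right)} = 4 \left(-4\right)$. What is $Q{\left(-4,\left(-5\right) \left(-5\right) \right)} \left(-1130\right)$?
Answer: $18080$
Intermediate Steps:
$Q{\left(V,B \right)} = -16$
$Q{\left(-4,\left(-5\right) \left(-5\right) \right)} \left(-1130\right) = \left(-16\right) \left(-1130\right) = 18080$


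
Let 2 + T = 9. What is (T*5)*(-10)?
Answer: -350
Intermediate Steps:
T = 7 (T = -2 + 9 = 7)
(T*5)*(-10) = (7*5)*(-10) = 35*(-10) = -350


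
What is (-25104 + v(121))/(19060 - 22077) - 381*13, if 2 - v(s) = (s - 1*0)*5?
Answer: -14917494/3017 ≈ -4944.5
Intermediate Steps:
v(s) = 2 - 5*s (v(s) = 2 - (s - 1*0)*5 = 2 - (s + 0)*5 = 2 - s*5 = 2 - 5*s)
(-25104 + v(121))/(19060 - 22077) - 381*13 = (-25104 + (2 - 5*121))/(19060 - 22077) - 381*13 = (-25104 + (2 - 605))/(-3017) - 4953 = (-25104 - 603)*(-1/3017) - 4953 = -25707*(-1/3017) - 4953 = 25707/3017 - 4953 = -14917494/3017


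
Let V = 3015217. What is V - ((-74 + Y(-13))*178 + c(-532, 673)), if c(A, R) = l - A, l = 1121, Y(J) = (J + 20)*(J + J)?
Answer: 3059132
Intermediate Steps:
Y(J) = 2*J*(20 + J) (Y(J) = (20 + J)*(2*J) = 2*J*(20 + J))
c(A, R) = 1121 - A
V - ((-74 + Y(-13))*178 + c(-532, 673)) = 3015217 - ((-74 + 2*(-13)*(20 - 13))*178 + (1121 - 1*(-532))) = 3015217 - ((-74 + 2*(-13)*7)*178 + (1121 + 532)) = 3015217 - ((-74 - 182)*178 + 1653) = 3015217 - (-256*178 + 1653) = 3015217 - (-45568 + 1653) = 3015217 - 1*(-43915) = 3015217 + 43915 = 3059132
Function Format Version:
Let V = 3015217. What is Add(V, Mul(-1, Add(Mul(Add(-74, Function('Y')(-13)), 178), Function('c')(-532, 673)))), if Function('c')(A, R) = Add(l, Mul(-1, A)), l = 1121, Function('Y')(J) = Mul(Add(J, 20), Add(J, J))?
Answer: 3059132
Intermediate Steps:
Function('Y')(J) = Mul(2, J, Add(20, J)) (Function('Y')(J) = Mul(Add(20, J), Mul(2, J)) = Mul(2, J, Add(20, J)))
Function('c')(A, R) = Add(1121, Mul(-1, A))
Add(V, Mul(-1, Add(Mul(Add(-74, Function('Y')(-13)), 178), Function('c')(-532, 673)))) = Add(3015217, Mul(-1, Add(Mul(Add(-74, Mul(2, -13, Add(20, -13))), 178), Add(1121, Mul(-1, -532))))) = Add(3015217, Mul(-1, Add(Mul(Add(-74, Mul(2, -13, 7)), 178), Add(1121, 532)))) = Add(3015217, Mul(-1, Add(Mul(Add(-74, -182), 178), 1653))) = Add(3015217, Mul(-1, Add(Mul(-256, 178), 1653))) = Add(3015217, Mul(-1, Add(-45568, 1653))) = Add(3015217, Mul(-1, -43915)) = Add(3015217, 43915) = 3059132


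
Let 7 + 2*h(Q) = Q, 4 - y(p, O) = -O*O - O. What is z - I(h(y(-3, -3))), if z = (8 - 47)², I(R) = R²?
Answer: 6075/4 ≈ 1518.8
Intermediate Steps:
y(p, O) = 4 + O + O² (y(p, O) = 4 - (-O*O - O) = 4 - (-O² - O) = 4 - (-O - O²) = 4 + (O + O²) = 4 + O + O²)
h(Q) = -7/2 + Q/2
z = 1521 (z = (-39)² = 1521)
z - I(h(y(-3, -3))) = 1521 - (-7/2 + (4 - 3 + (-3)²)/2)² = 1521 - (-7/2 + (4 - 3 + 9)/2)² = 1521 - (-7/2 + (½)*10)² = 1521 - (-7/2 + 5)² = 1521 - (3/2)² = 1521 - 1*9/4 = 1521 - 9/4 = 6075/4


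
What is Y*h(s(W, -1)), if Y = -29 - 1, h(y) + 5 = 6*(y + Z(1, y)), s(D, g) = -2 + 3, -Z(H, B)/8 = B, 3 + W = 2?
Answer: 1410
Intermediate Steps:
W = -1 (W = -3 + 2 = -1)
Z(H, B) = -8*B
s(D, g) = 1
h(y) = -5 - 42*y (h(y) = -5 + 6*(y - 8*y) = -5 + 6*(-7*y) = -5 - 42*y)
Y = -30
Y*h(s(W, -1)) = -30*(-5 - 42*1) = -30*(-5 - 42) = -30*(-47) = 1410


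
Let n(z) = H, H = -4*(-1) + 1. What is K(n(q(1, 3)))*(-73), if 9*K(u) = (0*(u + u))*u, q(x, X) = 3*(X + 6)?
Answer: 0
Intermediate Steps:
q(x, X) = 18 + 3*X (q(x, X) = 3*(6 + X) = 18 + 3*X)
H = 5 (H = 4 + 1 = 5)
n(z) = 5
K(u) = 0 (K(u) = ((0*(u + u))*u)/9 = ((0*(2*u))*u)/9 = (0*u)/9 = (⅑)*0 = 0)
K(n(q(1, 3)))*(-73) = 0*(-73) = 0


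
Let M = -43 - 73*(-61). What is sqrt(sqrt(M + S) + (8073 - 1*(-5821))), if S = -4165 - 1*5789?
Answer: sqrt(13894 + 6*I*sqrt(154)) ≈ 117.87 + 0.3158*I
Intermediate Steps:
S = -9954 (S = -4165 - 5789 = -9954)
M = 4410 (M = -43 + 4453 = 4410)
sqrt(sqrt(M + S) + (8073 - 1*(-5821))) = sqrt(sqrt(4410 - 9954) + (8073 - 1*(-5821))) = sqrt(sqrt(-5544) + (8073 + 5821)) = sqrt(6*I*sqrt(154) + 13894) = sqrt(13894 + 6*I*sqrt(154))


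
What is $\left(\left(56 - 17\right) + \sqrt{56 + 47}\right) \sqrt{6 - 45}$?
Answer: $i \sqrt{39} \left(39 + \sqrt{103}\right) \approx 306.93 i$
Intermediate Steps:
$\left(\left(56 - 17\right) + \sqrt{56 + 47}\right) \sqrt{6 - 45} = \left(\left(56 - 17\right) + \sqrt{103}\right) \sqrt{-39} = \left(39 + \sqrt{103}\right) i \sqrt{39} = i \sqrt{39} \left(39 + \sqrt{103}\right)$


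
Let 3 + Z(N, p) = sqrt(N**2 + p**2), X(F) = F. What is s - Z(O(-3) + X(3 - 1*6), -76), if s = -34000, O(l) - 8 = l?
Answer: -33997 - 34*sqrt(5) ≈ -34073.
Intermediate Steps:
O(l) = 8 + l
Z(N, p) = -3 + sqrt(N**2 + p**2)
s - Z(O(-3) + X(3 - 1*6), -76) = -34000 - (-3 + sqrt(((8 - 3) + (3 - 1*6))**2 + (-76)**2)) = -34000 - (-3 + sqrt((5 + (3 - 6))**2 + 5776)) = -34000 - (-3 + sqrt((5 - 3)**2 + 5776)) = -34000 - (-3 + sqrt(2**2 + 5776)) = -34000 - (-3 + sqrt(4 + 5776)) = -34000 - (-3 + sqrt(5780)) = -34000 - (-3 + 34*sqrt(5)) = -34000 + (3 - 34*sqrt(5)) = -33997 - 34*sqrt(5)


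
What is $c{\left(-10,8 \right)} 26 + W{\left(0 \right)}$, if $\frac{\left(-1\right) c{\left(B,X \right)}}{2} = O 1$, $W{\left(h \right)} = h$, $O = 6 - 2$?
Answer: $-208$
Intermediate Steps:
$O = 4$
$c{\left(B,X \right)} = -8$ ($c{\left(B,X \right)} = - 2 \cdot 4 \cdot 1 = \left(-2\right) 4 = -8$)
$c{\left(-10,8 \right)} 26 + W{\left(0 \right)} = \left(-8\right) 26 + 0 = -208 + 0 = -208$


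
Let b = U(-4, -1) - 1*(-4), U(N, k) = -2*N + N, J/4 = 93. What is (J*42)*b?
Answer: 124992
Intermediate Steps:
J = 372 (J = 4*93 = 372)
U(N, k) = -N
b = 8 (b = -1*(-4) - 1*(-4) = 4 + 4 = 8)
(J*42)*b = (372*42)*8 = 15624*8 = 124992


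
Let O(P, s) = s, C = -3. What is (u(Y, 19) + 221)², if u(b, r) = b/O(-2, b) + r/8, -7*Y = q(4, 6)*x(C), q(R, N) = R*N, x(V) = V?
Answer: 3222025/64 ≈ 50344.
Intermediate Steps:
q(R, N) = N*R
Y = 72/7 (Y = -6*4*(-3)/7 = -24*(-3)/7 = -⅐*(-72) = 72/7 ≈ 10.286)
u(b, r) = 1 + r/8 (u(b, r) = b/b + r/8 = 1 + r*(⅛) = 1 + r/8)
(u(Y, 19) + 221)² = ((1 + (⅛)*19) + 221)² = ((1 + 19/8) + 221)² = (27/8 + 221)² = (1795/8)² = 3222025/64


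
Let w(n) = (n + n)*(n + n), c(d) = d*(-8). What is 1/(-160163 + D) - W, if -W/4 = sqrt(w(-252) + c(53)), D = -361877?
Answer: -1/522040 + 8*sqrt(63398) ≈ 2014.3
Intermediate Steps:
c(d) = -8*d
w(n) = 4*n**2 (w(n) = (2*n)*(2*n) = 4*n**2)
W = -8*sqrt(63398) (W = -4*sqrt(4*(-252)**2 - 8*53) = -4*sqrt(4*63504 - 424) = -4*sqrt(254016 - 424) = -8*sqrt(63398) ≈ -2014.3)
1/(-160163 + D) - W = 1/(-160163 - 361877) - (-8)*sqrt(63398) = 1/(-522040) + 8*sqrt(63398) = -1/522040 + 8*sqrt(63398)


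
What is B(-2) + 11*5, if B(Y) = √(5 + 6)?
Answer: 55 + √11 ≈ 58.317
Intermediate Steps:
B(Y) = √11
B(-2) + 11*5 = √11 + 11*5 = √11 + 55 = 55 + √11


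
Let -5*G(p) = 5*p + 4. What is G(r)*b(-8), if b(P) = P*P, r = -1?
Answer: 64/5 ≈ 12.800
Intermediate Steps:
G(p) = -4/5 - p (G(p) = -(5*p + 4)/5 = -(4 + 5*p)/5 = -4/5 - p)
b(P) = P**2
G(r)*b(-8) = (-4/5 - 1*(-1))*(-8)**2 = (-4/5 + 1)*64 = (1/5)*64 = 64/5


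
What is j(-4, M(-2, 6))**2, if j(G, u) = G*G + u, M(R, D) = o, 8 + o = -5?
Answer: 9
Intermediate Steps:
o = -13 (o = -8 - 5 = -13)
M(R, D) = -13
j(G, u) = u + G**2 (j(G, u) = G**2 + u = u + G**2)
j(-4, M(-2, 6))**2 = (-13 + (-4)**2)**2 = (-13 + 16)**2 = 3**2 = 9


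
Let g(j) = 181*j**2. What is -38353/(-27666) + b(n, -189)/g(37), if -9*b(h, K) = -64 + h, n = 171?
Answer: 1055902511/761703386 ≈ 1.3862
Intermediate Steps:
b(h, K) = 64/9 - h/9 (b(h, K) = -(-64 + h)/9 = 64/9 - h/9)
-38353/(-27666) + b(n, -189)/g(37) = -38353/(-27666) + (64/9 - 1/9*171)/((181*37**2)) = -38353*(-1/27666) + (64/9 - 19)/((181*1369)) = 38353/27666 - 107/9/247789 = 38353/27666 - 107/9*1/247789 = 38353/27666 - 107/2230101 = 1055902511/761703386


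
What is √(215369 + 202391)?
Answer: 4*√26110 ≈ 646.34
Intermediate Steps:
√(215369 + 202391) = √417760 = 4*√26110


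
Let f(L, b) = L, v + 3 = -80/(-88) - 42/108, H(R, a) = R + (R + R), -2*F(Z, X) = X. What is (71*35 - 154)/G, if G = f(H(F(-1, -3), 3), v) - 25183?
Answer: -126/1361 ≈ -0.092579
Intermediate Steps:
F(Z, X) = -X/2
H(R, a) = 3*R (H(R, a) = R + 2*R = 3*R)
v = -491/198 (v = -3 + (-80/(-88) - 42/108) = -3 + (-80*(-1/88) - 42*1/108) = -3 + (10/11 - 7/18) = -3 + 103/198 = -491/198 ≈ -2.4798)
G = -50357/2 (G = 3*(-½*(-3)) - 25183 = 3*(3/2) - 25183 = 9/2 - 25183 = -50357/2 ≈ -25179.)
(71*35 - 154)/G = (71*35 - 154)/(-50357/2) = (2485 - 154)*(-2/50357) = 2331*(-2/50357) = -126/1361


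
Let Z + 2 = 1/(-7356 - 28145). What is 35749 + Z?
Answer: 1269054246/35501 ≈ 35747.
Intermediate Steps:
Z = -71003/35501 (Z = -2 + 1/(-7356 - 28145) = -2 + 1/(-35501) = -2 - 1/35501 = -71003/35501 ≈ -2.0000)
35749 + Z = 35749 - 71003/35501 = 1269054246/35501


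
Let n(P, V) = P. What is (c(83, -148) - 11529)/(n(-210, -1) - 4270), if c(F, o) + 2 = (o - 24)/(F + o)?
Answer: 107049/41600 ≈ 2.5733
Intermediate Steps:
c(F, o) = -2 + (-24 + o)/(F + o) (c(F, o) = -2 + (o - 24)/(F + o) = -2 + (-24 + o)/(F + o))
(c(83, -148) - 11529)/(n(-210, -1) - 4270) = ((-24 - 1*(-148) - 2*83)/(83 - 148) - 11529)/(-210 - 4270) = ((-24 + 148 - 166)/(-65) - 11529)/(-4480) = (-1/65*(-42) - 11529)*(-1/4480) = (42/65 - 11529)*(-1/4480) = -749343/65*(-1/4480) = 107049/41600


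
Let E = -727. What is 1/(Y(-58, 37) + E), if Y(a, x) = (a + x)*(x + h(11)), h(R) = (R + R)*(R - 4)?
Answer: -1/4738 ≈ -0.00021106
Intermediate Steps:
h(R) = 2*R*(-4 + R) (h(R) = (2*R)*(-4 + R) = 2*R*(-4 + R))
Y(a, x) = (154 + x)*(a + x) (Y(a, x) = (a + x)*(x + 2*11*(-4 + 11)) = (a + x)*(x + 2*11*7) = (a + x)*(x + 154) = (a + x)*(154 + x) = (154 + x)*(a + x))
1/(Y(-58, 37) + E) = 1/((37² + 154*(-58) + 154*37 - 58*37) - 727) = 1/((1369 - 8932 + 5698 - 2146) - 727) = 1/(-4011 - 727) = 1/(-4738) = -1/4738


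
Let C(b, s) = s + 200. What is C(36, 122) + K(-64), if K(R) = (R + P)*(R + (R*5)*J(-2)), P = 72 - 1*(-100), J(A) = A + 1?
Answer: 27970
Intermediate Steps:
C(b, s) = 200 + s
J(A) = 1 + A
P = 172 (P = 72 + 100 = 172)
K(R) = -4*R*(172 + R) (K(R) = (R + 172)*(R + (R*5)*(1 - 2)) = (172 + R)*(R + (5*R)*(-1)) = (172 + R)*(R - 5*R) = (172 + R)*(-4*R) = -4*R*(172 + R))
C(36, 122) + K(-64) = (200 + 122) + 4*(-64)*(-172 - 1*(-64)) = 322 + 4*(-64)*(-172 + 64) = 322 + 4*(-64)*(-108) = 322 + 27648 = 27970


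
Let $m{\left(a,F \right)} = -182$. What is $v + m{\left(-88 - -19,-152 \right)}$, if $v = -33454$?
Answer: $-33636$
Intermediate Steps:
$v + m{\left(-88 - -19,-152 \right)} = -33454 - 182 = -33636$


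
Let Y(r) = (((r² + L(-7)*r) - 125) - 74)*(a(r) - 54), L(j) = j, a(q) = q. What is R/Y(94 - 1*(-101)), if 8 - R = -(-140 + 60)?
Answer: -24/1713667 ≈ -1.4005e-5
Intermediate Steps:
R = -72 (R = 8 - (-1)*(-140 + 60) = 8 - (-1)*(-80) = 8 - 1*80 = 8 - 80 = -72)
Y(r) = (-54 + r)*(-199 + r² - 7*r) (Y(r) = (((r² - 7*r) - 125) - 74)*(r - 54) = ((-125 + r² - 7*r) - 74)*(-54 + r) = (-199 + r² - 7*r)*(-54 + r) = (-54 + r)*(-199 + r² - 7*r))
R/Y(94 - 1*(-101)) = -72/(10746 + (94 - 1*(-101))³ - 61*(94 - 1*(-101))² + 179*(94 - 1*(-101))) = -72/(10746 + (94 + 101)³ - 61*(94 + 101)² + 179*(94 + 101)) = -72/(10746 + 195³ - 61*195² + 179*195) = -72/(10746 + 7414875 - 61*38025 + 34905) = -72/(10746 + 7414875 - 2319525 + 34905) = -72/5141001 = -72*1/5141001 = -24/1713667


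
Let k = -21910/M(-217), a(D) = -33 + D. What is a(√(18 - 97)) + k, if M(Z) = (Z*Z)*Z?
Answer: -48168917/1459759 + I*√79 ≈ -32.998 + 8.8882*I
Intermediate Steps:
M(Z) = Z³ (M(Z) = Z²*Z = Z³)
k = 3130/1459759 (k = -21910/((-217)³) = -21910/(-10218313) = -21910*(-1/10218313) = 3130/1459759 ≈ 0.0021442)
a(√(18 - 97)) + k = (-33 + √(18 - 97)) + 3130/1459759 = (-33 + √(-79)) + 3130/1459759 = (-33 + I*√79) + 3130/1459759 = -48168917/1459759 + I*√79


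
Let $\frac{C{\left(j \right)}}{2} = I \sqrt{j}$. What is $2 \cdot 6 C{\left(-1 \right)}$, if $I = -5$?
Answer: $- 120 i \approx - 120.0 i$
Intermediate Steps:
$C{\left(j \right)} = - 10 \sqrt{j}$ ($C{\left(j \right)} = 2 \left(- 5 \sqrt{j}\right) = - 10 \sqrt{j}$)
$2 \cdot 6 C{\left(-1 \right)} = 2 \cdot 6 \left(- 10 \sqrt{-1}\right) = 12 \left(- 10 i\right) = - 120 i$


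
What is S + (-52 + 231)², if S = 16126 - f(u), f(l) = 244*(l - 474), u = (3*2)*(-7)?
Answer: 174071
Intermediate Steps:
u = -42 (u = 6*(-7) = -42)
f(l) = -115656 + 244*l (f(l) = 244*(-474 + l) = -115656 + 244*l)
S = 142030 (S = 16126 - (-115656 + 244*(-42)) = 16126 - (-115656 - 10248) = 16126 - 1*(-125904) = 16126 + 125904 = 142030)
S + (-52 + 231)² = 142030 + (-52 + 231)² = 142030 + 179² = 142030 + 32041 = 174071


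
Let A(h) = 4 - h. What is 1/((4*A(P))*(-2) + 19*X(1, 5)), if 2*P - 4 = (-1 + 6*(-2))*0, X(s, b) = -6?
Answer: -1/130 ≈ -0.0076923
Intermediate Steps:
P = 2 (P = 2 + ((-1 + 6*(-2))*0)/2 = 2 + ((-1 - 12)*0)/2 = 2 + (-13*0)/2 = 2 + (1/2)*0 = 2 + 0 = 2)
1/((4*A(P))*(-2) + 19*X(1, 5)) = 1/((4*(4 - 1*2))*(-2) + 19*(-6)) = 1/((4*(4 - 2))*(-2) - 114) = 1/((4*2)*(-2) - 114) = 1/(8*(-2) - 114) = 1/(-16 - 114) = 1/(-130) = -1/130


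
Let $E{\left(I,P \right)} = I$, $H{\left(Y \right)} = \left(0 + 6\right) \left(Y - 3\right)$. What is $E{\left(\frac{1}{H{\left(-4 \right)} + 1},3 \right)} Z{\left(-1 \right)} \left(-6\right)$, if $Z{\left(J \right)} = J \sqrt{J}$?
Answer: $- \frac{6 i}{41} \approx - 0.14634 i$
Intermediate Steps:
$H{\left(Y \right)} = -18 + 6 Y$ ($H{\left(Y \right)} = 6 \left(-3 + Y\right) = -18 + 6 Y$)
$Z{\left(J \right)} = J^{\frac{3}{2}}$
$E{\left(\frac{1}{H{\left(-4 \right)} + 1},3 \right)} Z{\left(-1 \right)} \left(-6\right) = \frac{\left(-1\right)^{\frac{3}{2}}}{\left(-18 + 6 \left(-4\right)\right) + 1} \left(-6\right) = \frac{\left(-1\right) i}{\left(-18 - 24\right) + 1} \left(-6\right) = \frac{\left(-1\right) i}{-42 + 1} \left(-6\right) = \frac{\left(-1\right) i}{-41} \left(-6\right) = - \frac{\left(-1\right) i}{41} \left(-6\right) = \frac{i}{41} \left(-6\right) = - \frac{6 i}{41}$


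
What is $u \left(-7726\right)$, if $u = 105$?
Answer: $-811230$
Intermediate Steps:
$u \left(-7726\right) = 105 \left(-7726\right) = -811230$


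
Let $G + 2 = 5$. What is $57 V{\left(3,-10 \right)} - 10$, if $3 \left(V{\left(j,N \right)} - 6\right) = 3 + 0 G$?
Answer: $389$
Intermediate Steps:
$G = 3$ ($G = -2 + 5 = 3$)
$V{\left(j,N \right)} = 7$ ($V{\left(j,N \right)} = 6 + \frac{3 + 0 \cdot 3}{3} = 6 + \frac{3 + 0}{3} = 6 + \frac{1}{3} \cdot 3 = 6 + 1 = 7$)
$57 V{\left(3,-10 \right)} - 10 = 57 \cdot 7 - 10 = 399 - 10 = 389$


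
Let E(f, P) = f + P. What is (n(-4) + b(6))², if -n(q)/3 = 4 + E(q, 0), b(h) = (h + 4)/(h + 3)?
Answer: 100/81 ≈ 1.2346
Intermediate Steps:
b(h) = (4 + h)/(3 + h)
E(f, P) = P + f
n(q) = -12 - 3*q (n(q) = -3*(4 + (0 + q)) = -3*(4 + q) = -12 - 3*q)
(n(-4) + b(6))² = ((-12 - 3*(-4)) + (4 + 6)/(3 + 6))² = ((-12 + 12) + 10/9)² = (0 + (⅑)*10)² = (0 + 10/9)² = (10/9)² = 100/81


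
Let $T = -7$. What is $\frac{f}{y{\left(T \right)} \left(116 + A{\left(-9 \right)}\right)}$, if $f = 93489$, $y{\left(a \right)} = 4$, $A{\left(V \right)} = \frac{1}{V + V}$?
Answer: $\frac{841401}{4174} \approx 201.58$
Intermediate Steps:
$A{\left(V \right)} = \frac{1}{2 V}$
$\frac{f}{y{\left(T \right)} \left(116 + A{\left(-9 \right)}\right)} = \frac{93489}{4 \left(116 + \frac{1}{2 \left(-9\right)}\right)} = \frac{93489}{4 \left(116 + \frac{1}{2} \left(- \frac{1}{9}\right)\right)} = \frac{93489}{4 \left(116 - \frac{1}{18}\right)} = \frac{93489}{4 \cdot \frac{2087}{18}} = \frac{93489}{\frac{4174}{9}} = 93489 \cdot \frac{9}{4174} = \frac{841401}{4174}$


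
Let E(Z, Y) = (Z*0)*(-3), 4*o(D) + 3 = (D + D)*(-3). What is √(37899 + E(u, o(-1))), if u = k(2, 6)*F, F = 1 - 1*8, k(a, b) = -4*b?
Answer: 3*√4211 ≈ 194.68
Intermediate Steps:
o(D) = -¾ - 3*D/2 (o(D) = -¾ + ((D + D)*(-3))/4 = -¾ + ((2*D)*(-3))/4 = -¾ + (-6*D)/4 = -¾ - 3*D/2)
F = -7 (F = 1 - 8 = -7)
u = 168 (u = -4*6*(-7) = -24*(-7) = 168)
E(Z, Y) = 0 (E(Z, Y) = 0*(-3) = 0)
√(37899 + E(u, o(-1))) = √(37899 + 0) = √37899 = 3*√4211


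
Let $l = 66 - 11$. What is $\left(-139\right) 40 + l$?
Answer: $-5505$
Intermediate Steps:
$l = 55$ ($l = 66 - 11 = 55$)
$\left(-139\right) 40 + l = \left(-139\right) 40 + 55 = -5560 + 55 = -5505$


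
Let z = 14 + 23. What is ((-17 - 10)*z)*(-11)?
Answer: 10989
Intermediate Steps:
z = 37
((-17 - 10)*z)*(-11) = ((-17 - 10)*37)*(-11) = -27*37*(-11) = -999*(-11) = 10989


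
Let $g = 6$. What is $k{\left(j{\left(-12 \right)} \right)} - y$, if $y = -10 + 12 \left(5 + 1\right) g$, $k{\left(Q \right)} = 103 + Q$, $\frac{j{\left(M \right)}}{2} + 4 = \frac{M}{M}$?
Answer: $-325$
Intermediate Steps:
$j{\left(M \right)} = -6$ ($j{\left(M \right)} = -8 + 2 \frac{M}{M} = -8 + 2 \cdot 1 = -8 + 2 = -6$)
$y = 422$ ($y = -10 + 12 \left(5 + 1\right) 6 = -10 + 12 \cdot 6 \cdot 6 = -10 + 12 \cdot 36 = -10 + 432 = 422$)
$k{\left(j{\left(-12 \right)} \right)} - y = \left(103 - 6\right) - 422 = 97 - 422 = -325$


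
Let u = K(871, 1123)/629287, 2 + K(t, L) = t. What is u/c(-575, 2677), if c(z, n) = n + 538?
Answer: 869/2023157705 ≈ 4.2953e-7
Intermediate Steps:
c(z, n) = 538 + n
K(t, L) = -2 + t
u = 869/629287 (u = (-2 + 871)/629287 = 869*(1/629287) = 869/629287 ≈ 0.0013809)
u/c(-575, 2677) = 869/(629287*(538 + 2677)) = (869/629287)/3215 = (869/629287)*(1/3215) = 869/2023157705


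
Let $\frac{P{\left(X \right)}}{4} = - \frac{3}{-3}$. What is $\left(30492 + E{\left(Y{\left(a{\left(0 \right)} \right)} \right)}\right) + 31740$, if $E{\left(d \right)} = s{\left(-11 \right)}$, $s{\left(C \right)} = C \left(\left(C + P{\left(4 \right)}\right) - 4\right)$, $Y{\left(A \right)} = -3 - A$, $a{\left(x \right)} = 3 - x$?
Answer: $62353$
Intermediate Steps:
$P{\left(X \right)} = 4$ ($P{\left(X \right)} = 4 \left(- \frac{3}{-3}\right) = 4 \left(\left(-3\right) \left(- \frac{1}{3}\right)\right) = 4 \cdot 1 = 4$)
$s{\left(C \right)} = C^{2}$ ($s{\left(C \right)} = C \left(\left(C + 4\right) - 4\right) = C \left(\left(4 + C\right) - 4\right) = C C = C^{2}$)
$E{\left(d \right)} = 121$ ($E{\left(d \right)} = \left(-11\right)^{2} = 121$)
$\left(30492 + E{\left(Y{\left(a{\left(0 \right)} \right)} \right)}\right) + 31740 = \left(30492 + 121\right) + 31740 = 30613 + 31740 = 62353$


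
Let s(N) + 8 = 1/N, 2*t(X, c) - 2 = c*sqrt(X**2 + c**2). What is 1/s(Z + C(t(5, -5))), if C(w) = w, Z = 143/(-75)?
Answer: -14020408/112116839 + 140625*sqrt(2)/224233678 ≈ -0.12416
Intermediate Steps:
t(X, c) = 1 + c*sqrt(X**2 + c**2)/2 (t(X, c) = 1 + (c*sqrt(X**2 + c**2))/2 = 1 + c*sqrt(X**2 + c**2)/2)
Z = -143/75 (Z = 143*(-1/75) = -143/75 ≈ -1.9067)
s(N) = -8 + 1/N
1/s(Z + C(t(5, -5))) = 1/(-8 + 1/(-143/75 + (1 + (1/2)*(-5)*sqrt(5**2 + (-5)**2)))) = 1/(-8 + 1/(-143/75 + (1 + (1/2)*(-5)*sqrt(25 + 25)))) = 1/(-8 + 1/(-143/75 + (1 + (1/2)*(-5)*sqrt(50)))) = 1/(-8 + 1/(-143/75 + (1 + (1/2)*(-5)*(5*sqrt(2))))) = 1/(-8 + 1/(-143/75 + (1 - 25*sqrt(2)/2))) = 1/(-8 + 1/(-68/75 - 25*sqrt(2)/2))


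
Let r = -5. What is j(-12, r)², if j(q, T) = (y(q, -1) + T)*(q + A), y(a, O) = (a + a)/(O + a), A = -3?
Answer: 378225/169 ≈ 2238.0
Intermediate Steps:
y(a, O) = 2*a/(O + a) (y(a, O) = (2*a)/(O + a) = 2*a/(O + a))
j(q, T) = (-3 + q)*(T + 2*q/(-1 + q)) (j(q, T) = (2*q/(-1 + q) + T)*(q - 3) = (T + 2*q/(-1 + q))*(-3 + q) = (-3 + q)*(T + 2*q/(-1 + q)))
j(-12, r)² = ((-6*(-12) + 2*(-12)² - 5*(-1 - 12)*(-3 - 12))/(-1 - 12))² = ((72 + 2*144 - 5*(-13)*(-15))/(-13))² = (-(72 + 288 - 975)/13)² = (-1/13*(-615))² = (615/13)² = 378225/169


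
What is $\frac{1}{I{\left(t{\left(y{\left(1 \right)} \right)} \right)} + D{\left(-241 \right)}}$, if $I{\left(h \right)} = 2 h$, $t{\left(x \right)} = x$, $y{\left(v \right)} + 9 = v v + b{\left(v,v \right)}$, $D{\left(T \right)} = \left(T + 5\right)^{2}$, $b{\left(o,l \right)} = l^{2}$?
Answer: $\frac{1}{55682} \approx 1.7959 \cdot 10^{-5}$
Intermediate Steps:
$D{\left(T \right)} = \left(5 + T\right)^{2}$
$y{\left(v \right)} = -9 + 2 v^{2}$ ($y{\left(v \right)} = -9 + \left(v v + v^{2}\right) = -9 + \left(v^{2} + v^{2}\right) = -9 + 2 v^{2}$)
$\frac{1}{I{\left(t{\left(y{\left(1 \right)} \right)} \right)} + D{\left(-241 \right)}} = \frac{1}{2 \left(-9 + 2 \cdot 1^{2}\right) + \left(5 - 241\right)^{2}} = \frac{1}{2 \left(-9 + 2 \cdot 1\right) + \left(-236\right)^{2}} = \frac{1}{2 \left(-9 + 2\right) + 55696} = \frac{1}{2 \left(-7\right) + 55696} = \frac{1}{-14 + 55696} = \frac{1}{55682}$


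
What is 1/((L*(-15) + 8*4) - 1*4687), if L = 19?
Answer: -1/4940 ≈ -0.00020243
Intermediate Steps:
1/((L*(-15) + 8*4) - 1*4687) = 1/((19*(-15) + 8*4) - 1*4687) = 1/((-285 + 32) - 4687) = 1/(-253 - 4687) = 1/(-4940) = -1/4940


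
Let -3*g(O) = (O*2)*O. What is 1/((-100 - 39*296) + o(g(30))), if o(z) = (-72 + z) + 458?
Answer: -1/11858 ≈ -8.4331e-5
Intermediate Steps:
g(O) = -2*O²/3 (g(O) = -O*2*O/3 = -2*O*O/3 = -2*O²/3)
o(z) = 386 + z
1/((-100 - 39*296) + o(g(30))) = 1/((-100 - 39*296) + (386 - ⅔*30²)) = 1/((-100 - 11544) + (386 - ⅔*900)) = 1/(-11644 + (386 - 600)) = 1/(-11644 - 214) = 1/(-11858) = -1/11858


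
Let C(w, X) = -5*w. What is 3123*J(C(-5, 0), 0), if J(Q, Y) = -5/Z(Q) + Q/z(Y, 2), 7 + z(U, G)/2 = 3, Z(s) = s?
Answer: -415359/40 ≈ -10384.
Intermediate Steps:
z(U, G) = -8 (z(U, G) = -14 + 2*3 = -14 + 6 = -8)
J(Q, Y) = -5/Q - Q/8 (J(Q, Y) = -5/Q + Q/(-8) = -5/Q + Q*(-⅛) = -5/Q - Q/8)
3123*J(C(-5, 0), 0) = 3123*(-5/((-5*(-5))) - (-5)*(-5)/8) = 3123*(-5/25 - ⅛*25) = 3123*(-5*1/25 - 25/8) = 3123*(-⅕ - 25/8) = 3123*(-133/40) = -415359/40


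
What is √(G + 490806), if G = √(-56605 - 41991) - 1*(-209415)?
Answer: √(700221 + 314*I) ≈ 836.79 + 0.188*I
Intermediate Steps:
G = 209415 + 314*I (G = √(-98596) + 209415 = 314*I + 209415 = 209415 + 314*I ≈ 2.0942e+5 + 314.0*I)
√(G + 490806) = √((209415 + 314*I) + 490806) = √(700221 + 314*I)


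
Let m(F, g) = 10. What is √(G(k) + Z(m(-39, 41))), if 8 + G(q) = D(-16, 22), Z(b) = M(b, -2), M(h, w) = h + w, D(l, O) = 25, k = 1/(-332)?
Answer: 5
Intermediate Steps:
k = -1/332 ≈ -0.0030120
Z(b) = -2 + b (Z(b) = b - 2 = -2 + b)
G(q) = 17 (G(q) = -8 + 25 = 17)
√(G(k) + Z(m(-39, 41))) = √(17 + (-2 + 10)) = √(17 + 8) = √25 = 5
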